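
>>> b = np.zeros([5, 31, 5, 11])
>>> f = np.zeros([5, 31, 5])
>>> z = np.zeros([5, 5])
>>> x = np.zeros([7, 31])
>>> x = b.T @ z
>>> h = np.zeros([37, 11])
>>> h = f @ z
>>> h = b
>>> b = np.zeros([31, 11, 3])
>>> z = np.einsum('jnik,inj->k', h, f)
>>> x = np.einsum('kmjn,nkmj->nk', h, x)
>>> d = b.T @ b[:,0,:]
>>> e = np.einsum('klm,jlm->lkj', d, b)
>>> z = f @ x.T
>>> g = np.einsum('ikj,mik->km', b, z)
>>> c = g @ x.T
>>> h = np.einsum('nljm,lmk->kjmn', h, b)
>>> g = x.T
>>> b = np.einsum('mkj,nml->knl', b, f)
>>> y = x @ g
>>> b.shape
(11, 5, 5)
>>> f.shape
(5, 31, 5)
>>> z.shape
(5, 31, 11)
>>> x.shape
(11, 5)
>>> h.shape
(3, 5, 11, 5)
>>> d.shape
(3, 11, 3)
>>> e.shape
(11, 3, 31)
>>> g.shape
(5, 11)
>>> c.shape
(11, 11)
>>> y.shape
(11, 11)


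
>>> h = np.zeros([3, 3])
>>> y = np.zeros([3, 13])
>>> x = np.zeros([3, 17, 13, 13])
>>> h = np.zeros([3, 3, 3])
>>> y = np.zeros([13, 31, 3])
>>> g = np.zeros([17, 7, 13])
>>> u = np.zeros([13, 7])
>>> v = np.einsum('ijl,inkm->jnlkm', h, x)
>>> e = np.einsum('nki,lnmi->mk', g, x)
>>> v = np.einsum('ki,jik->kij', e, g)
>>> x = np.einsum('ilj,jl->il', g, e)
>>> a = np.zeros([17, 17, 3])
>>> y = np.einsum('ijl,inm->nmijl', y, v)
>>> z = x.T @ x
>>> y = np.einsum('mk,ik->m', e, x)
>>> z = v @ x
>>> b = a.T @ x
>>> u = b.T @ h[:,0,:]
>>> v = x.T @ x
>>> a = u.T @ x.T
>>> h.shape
(3, 3, 3)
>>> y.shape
(13,)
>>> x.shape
(17, 7)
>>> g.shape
(17, 7, 13)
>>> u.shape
(7, 17, 3)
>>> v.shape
(7, 7)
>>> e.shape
(13, 7)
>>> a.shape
(3, 17, 17)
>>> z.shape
(13, 7, 7)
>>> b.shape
(3, 17, 7)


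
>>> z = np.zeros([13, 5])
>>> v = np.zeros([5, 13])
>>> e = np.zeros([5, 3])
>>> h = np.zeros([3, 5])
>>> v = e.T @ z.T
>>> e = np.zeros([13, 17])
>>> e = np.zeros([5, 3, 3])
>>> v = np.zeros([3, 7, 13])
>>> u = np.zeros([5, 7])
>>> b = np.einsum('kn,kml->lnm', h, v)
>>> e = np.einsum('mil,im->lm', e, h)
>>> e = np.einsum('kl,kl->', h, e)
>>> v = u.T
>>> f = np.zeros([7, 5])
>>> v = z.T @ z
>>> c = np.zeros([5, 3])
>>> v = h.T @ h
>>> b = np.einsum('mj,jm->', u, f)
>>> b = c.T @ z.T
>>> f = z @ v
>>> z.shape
(13, 5)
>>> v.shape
(5, 5)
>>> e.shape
()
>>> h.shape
(3, 5)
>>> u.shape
(5, 7)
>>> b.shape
(3, 13)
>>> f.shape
(13, 5)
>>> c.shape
(5, 3)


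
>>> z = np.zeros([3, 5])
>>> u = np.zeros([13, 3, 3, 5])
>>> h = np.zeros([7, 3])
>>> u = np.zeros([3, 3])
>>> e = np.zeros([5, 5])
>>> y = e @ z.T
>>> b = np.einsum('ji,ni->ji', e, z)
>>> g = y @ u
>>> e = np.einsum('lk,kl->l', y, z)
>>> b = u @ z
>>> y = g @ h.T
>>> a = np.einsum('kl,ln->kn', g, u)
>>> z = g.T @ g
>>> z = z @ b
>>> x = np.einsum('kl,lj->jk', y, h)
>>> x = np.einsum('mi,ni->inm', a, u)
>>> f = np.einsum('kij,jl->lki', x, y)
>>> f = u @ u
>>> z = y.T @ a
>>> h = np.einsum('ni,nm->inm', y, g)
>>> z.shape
(7, 3)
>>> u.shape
(3, 3)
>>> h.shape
(7, 5, 3)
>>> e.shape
(5,)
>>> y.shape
(5, 7)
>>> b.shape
(3, 5)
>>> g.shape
(5, 3)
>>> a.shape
(5, 3)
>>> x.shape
(3, 3, 5)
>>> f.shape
(3, 3)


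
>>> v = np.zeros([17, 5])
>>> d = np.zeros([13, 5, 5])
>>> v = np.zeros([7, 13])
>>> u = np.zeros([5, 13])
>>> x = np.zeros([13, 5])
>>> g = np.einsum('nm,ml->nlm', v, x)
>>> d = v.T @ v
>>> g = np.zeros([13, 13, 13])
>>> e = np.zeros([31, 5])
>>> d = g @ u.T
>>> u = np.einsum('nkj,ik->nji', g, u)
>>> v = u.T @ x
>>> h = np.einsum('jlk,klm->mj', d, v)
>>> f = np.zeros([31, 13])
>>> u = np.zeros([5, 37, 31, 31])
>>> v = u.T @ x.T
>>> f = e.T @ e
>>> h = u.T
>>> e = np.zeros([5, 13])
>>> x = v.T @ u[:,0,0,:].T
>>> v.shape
(31, 31, 37, 13)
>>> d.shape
(13, 13, 5)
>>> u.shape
(5, 37, 31, 31)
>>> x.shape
(13, 37, 31, 5)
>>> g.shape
(13, 13, 13)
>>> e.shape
(5, 13)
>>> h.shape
(31, 31, 37, 5)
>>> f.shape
(5, 5)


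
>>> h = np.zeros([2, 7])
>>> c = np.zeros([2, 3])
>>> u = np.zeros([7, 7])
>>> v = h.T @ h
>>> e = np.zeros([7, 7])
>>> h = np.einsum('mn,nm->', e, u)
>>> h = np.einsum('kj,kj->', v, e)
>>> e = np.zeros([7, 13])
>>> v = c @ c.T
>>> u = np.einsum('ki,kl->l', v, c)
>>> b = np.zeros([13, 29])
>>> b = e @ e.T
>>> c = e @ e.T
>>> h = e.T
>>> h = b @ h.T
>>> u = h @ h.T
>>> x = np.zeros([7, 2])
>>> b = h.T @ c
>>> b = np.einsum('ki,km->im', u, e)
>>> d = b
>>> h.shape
(7, 13)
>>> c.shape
(7, 7)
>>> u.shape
(7, 7)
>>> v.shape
(2, 2)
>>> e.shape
(7, 13)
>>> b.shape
(7, 13)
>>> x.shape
(7, 2)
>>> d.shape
(7, 13)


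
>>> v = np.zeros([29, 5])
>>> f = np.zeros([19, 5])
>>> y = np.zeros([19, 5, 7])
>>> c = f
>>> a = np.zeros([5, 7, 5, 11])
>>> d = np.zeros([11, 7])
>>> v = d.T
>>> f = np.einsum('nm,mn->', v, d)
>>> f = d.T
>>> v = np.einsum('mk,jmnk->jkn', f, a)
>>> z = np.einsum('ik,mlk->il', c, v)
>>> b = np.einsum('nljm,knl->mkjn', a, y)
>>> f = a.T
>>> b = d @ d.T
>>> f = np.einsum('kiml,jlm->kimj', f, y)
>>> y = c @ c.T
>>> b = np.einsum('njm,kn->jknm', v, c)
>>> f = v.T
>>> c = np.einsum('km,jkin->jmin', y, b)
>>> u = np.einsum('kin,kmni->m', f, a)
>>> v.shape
(5, 11, 5)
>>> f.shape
(5, 11, 5)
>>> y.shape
(19, 19)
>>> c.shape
(11, 19, 5, 5)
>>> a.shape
(5, 7, 5, 11)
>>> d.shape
(11, 7)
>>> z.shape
(19, 11)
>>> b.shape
(11, 19, 5, 5)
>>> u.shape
(7,)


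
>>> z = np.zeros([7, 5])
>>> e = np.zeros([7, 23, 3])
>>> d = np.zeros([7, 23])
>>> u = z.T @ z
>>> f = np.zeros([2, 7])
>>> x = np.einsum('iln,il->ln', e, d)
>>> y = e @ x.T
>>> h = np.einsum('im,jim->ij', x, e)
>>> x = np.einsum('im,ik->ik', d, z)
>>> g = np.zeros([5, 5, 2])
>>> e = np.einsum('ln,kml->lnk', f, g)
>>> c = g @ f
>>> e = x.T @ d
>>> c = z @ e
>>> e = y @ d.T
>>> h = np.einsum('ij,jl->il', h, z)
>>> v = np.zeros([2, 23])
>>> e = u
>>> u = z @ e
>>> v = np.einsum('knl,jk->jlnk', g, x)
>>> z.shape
(7, 5)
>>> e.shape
(5, 5)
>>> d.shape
(7, 23)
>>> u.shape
(7, 5)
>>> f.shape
(2, 7)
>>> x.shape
(7, 5)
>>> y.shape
(7, 23, 23)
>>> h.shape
(23, 5)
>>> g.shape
(5, 5, 2)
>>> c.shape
(7, 23)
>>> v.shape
(7, 2, 5, 5)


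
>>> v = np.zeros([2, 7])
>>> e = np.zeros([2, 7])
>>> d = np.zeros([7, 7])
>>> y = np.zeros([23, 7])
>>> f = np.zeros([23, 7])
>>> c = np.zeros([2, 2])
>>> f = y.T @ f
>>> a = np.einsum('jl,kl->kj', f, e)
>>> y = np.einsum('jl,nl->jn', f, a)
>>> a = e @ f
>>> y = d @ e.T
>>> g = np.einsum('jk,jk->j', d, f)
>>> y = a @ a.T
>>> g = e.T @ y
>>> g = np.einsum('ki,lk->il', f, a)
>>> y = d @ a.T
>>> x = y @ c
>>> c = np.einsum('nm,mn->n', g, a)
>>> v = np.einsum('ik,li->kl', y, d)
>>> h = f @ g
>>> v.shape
(2, 7)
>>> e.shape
(2, 7)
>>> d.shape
(7, 7)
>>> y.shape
(7, 2)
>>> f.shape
(7, 7)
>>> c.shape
(7,)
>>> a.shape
(2, 7)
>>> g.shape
(7, 2)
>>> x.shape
(7, 2)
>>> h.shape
(7, 2)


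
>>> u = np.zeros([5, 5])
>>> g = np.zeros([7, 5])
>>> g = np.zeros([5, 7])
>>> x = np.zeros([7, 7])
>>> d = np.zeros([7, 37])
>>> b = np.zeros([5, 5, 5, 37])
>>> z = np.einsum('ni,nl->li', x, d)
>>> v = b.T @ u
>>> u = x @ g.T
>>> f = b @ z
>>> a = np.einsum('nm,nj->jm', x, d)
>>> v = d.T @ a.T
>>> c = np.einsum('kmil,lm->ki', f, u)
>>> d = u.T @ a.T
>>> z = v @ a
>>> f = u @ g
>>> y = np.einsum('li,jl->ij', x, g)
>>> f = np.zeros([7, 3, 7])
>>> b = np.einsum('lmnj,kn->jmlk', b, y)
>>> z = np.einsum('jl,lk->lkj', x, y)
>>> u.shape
(7, 5)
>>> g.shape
(5, 7)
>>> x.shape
(7, 7)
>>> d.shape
(5, 37)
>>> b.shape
(37, 5, 5, 7)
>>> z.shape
(7, 5, 7)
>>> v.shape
(37, 37)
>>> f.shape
(7, 3, 7)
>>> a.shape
(37, 7)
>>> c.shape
(5, 5)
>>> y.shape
(7, 5)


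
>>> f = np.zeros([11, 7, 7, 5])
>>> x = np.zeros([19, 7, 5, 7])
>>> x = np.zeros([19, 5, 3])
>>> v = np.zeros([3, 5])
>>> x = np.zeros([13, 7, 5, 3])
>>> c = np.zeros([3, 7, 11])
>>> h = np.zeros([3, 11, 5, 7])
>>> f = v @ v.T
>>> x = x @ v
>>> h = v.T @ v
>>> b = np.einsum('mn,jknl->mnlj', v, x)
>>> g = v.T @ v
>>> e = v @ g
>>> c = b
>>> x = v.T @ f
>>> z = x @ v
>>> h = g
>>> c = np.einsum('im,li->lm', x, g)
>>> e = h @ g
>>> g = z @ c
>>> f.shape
(3, 3)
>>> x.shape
(5, 3)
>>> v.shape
(3, 5)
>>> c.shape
(5, 3)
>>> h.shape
(5, 5)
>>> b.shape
(3, 5, 5, 13)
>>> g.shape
(5, 3)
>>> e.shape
(5, 5)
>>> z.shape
(5, 5)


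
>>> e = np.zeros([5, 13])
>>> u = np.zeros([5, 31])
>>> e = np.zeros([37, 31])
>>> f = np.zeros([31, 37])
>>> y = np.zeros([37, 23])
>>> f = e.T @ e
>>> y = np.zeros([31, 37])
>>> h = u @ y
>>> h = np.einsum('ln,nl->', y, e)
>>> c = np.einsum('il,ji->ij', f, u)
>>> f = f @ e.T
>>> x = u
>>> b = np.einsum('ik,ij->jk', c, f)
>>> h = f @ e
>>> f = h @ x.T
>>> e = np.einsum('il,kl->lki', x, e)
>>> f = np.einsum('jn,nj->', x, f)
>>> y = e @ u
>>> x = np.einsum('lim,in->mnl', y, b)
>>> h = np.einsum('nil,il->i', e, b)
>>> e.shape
(31, 37, 5)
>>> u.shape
(5, 31)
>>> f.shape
()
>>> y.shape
(31, 37, 31)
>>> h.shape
(37,)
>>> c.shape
(31, 5)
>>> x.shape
(31, 5, 31)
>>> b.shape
(37, 5)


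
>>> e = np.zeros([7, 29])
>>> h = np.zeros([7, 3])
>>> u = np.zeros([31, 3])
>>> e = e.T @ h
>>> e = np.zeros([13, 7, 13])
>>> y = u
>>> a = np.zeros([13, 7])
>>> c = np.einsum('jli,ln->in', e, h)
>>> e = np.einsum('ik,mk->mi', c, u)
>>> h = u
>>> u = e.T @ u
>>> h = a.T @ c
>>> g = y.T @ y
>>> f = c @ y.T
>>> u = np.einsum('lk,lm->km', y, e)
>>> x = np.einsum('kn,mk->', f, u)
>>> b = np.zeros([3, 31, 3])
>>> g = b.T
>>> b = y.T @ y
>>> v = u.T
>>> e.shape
(31, 13)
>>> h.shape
(7, 3)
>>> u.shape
(3, 13)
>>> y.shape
(31, 3)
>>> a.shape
(13, 7)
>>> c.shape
(13, 3)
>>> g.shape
(3, 31, 3)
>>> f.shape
(13, 31)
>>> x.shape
()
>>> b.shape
(3, 3)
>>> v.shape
(13, 3)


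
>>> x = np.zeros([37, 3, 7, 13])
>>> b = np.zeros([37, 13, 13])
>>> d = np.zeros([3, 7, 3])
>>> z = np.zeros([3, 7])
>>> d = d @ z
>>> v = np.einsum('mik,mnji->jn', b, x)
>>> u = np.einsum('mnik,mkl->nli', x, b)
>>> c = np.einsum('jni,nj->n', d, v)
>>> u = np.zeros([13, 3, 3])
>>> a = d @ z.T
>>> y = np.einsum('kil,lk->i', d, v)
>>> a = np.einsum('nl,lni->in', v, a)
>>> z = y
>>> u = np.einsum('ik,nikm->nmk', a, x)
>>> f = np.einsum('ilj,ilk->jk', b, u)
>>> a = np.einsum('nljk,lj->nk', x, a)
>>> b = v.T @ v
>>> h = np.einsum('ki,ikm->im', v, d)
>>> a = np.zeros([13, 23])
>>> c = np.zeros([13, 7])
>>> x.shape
(37, 3, 7, 13)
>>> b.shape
(3, 3)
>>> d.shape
(3, 7, 7)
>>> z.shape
(7,)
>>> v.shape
(7, 3)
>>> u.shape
(37, 13, 7)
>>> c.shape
(13, 7)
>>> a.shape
(13, 23)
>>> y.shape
(7,)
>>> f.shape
(13, 7)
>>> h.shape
(3, 7)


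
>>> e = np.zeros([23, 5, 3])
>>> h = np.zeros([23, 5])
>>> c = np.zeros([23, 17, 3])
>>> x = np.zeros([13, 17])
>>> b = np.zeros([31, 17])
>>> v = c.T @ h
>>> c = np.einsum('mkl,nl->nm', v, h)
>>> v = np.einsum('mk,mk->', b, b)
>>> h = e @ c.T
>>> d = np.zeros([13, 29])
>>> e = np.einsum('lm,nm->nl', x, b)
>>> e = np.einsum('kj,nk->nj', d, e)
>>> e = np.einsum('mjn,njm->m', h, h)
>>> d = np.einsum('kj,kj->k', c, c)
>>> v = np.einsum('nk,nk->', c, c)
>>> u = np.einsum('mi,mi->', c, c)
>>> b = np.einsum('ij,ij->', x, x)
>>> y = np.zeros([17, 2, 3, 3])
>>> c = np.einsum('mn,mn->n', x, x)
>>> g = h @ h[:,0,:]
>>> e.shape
(23,)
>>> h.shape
(23, 5, 23)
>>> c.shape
(17,)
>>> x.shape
(13, 17)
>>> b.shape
()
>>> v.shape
()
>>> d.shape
(23,)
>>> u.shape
()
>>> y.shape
(17, 2, 3, 3)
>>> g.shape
(23, 5, 23)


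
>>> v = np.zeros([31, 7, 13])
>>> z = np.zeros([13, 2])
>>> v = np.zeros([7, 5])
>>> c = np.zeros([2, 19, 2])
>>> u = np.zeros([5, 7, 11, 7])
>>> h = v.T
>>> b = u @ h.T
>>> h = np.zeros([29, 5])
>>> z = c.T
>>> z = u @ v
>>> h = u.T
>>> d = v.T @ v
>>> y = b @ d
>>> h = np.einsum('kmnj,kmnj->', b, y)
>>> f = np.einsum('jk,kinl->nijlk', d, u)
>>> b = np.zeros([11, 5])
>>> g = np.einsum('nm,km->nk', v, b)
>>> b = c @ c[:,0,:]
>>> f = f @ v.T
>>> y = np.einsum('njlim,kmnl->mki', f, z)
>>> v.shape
(7, 5)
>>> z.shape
(5, 7, 11, 5)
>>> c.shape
(2, 19, 2)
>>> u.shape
(5, 7, 11, 7)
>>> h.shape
()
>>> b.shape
(2, 19, 2)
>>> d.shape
(5, 5)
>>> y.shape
(7, 5, 7)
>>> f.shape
(11, 7, 5, 7, 7)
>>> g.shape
(7, 11)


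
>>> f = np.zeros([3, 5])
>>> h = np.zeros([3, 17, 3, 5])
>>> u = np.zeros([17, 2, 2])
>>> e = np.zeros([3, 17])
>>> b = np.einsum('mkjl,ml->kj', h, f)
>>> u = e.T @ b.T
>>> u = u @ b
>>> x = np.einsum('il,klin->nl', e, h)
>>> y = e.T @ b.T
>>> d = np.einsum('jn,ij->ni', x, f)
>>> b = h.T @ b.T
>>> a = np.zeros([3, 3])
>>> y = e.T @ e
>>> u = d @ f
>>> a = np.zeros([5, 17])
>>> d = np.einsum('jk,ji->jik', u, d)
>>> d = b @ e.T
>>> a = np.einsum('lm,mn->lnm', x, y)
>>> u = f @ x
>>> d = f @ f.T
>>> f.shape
(3, 5)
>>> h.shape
(3, 17, 3, 5)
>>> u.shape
(3, 17)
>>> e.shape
(3, 17)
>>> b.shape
(5, 3, 17, 17)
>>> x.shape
(5, 17)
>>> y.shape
(17, 17)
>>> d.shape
(3, 3)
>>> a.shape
(5, 17, 17)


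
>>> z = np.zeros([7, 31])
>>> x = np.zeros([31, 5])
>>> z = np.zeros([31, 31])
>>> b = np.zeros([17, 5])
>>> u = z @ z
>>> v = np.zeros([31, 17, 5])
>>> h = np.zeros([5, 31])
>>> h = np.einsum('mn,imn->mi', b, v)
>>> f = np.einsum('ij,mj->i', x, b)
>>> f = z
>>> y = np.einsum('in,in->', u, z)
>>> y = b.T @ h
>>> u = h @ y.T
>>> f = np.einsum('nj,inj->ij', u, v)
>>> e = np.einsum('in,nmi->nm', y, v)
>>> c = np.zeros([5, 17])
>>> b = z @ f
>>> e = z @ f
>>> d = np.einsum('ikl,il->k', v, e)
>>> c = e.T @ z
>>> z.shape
(31, 31)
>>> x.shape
(31, 5)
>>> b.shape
(31, 5)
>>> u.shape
(17, 5)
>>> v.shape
(31, 17, 5)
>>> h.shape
(17, 31)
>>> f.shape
(31, 5)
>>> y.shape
(5, 31)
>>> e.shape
(31, 5)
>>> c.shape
(5, 31)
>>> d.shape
(17,)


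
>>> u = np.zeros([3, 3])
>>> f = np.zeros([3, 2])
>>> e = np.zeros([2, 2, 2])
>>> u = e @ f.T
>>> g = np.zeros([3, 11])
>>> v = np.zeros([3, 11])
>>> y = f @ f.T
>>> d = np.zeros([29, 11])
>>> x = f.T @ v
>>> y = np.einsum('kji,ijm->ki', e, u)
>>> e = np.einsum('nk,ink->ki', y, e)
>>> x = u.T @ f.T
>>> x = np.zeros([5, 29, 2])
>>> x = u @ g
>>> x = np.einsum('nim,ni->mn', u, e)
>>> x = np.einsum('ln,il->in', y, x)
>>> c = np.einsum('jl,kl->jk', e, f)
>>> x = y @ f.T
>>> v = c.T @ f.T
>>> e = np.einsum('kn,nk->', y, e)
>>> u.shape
(2, 2, 3)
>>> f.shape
(3, 2)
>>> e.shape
()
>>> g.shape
(3, 11)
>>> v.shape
(3, 3)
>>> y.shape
(2, 2)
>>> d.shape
(29, 11)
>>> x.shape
(2, 3)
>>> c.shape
(2, 3)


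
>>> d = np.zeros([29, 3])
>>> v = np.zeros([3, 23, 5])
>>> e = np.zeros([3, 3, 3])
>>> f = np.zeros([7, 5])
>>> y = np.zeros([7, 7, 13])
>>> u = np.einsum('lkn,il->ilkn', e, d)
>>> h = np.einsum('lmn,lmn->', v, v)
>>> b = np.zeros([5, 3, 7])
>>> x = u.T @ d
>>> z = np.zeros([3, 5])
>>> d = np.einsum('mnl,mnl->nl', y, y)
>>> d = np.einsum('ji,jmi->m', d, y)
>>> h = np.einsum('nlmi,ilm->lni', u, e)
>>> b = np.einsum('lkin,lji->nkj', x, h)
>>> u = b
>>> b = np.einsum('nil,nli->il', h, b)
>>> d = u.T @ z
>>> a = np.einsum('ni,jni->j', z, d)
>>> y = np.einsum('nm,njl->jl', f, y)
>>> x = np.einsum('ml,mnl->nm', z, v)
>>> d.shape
(29, 3, 5)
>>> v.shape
(3, 23, 5)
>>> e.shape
(3, 3, 3)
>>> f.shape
(7, 5)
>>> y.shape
(7, 13)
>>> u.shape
(3, 3, 29)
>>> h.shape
(3, 29, 3)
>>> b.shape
(29, 3)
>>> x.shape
(23, 3)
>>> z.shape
(3, 5)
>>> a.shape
(29,)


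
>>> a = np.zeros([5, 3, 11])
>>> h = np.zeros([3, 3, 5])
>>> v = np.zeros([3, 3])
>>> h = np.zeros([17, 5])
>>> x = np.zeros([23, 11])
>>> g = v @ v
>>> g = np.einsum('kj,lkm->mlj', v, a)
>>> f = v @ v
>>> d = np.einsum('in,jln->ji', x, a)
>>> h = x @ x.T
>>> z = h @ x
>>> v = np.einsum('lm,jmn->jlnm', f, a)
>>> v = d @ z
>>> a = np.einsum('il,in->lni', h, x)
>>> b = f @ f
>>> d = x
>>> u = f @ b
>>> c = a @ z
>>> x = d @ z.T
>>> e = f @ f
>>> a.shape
(23, 11, 23)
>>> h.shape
(23, 23)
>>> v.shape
(5, 11)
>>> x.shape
(23, 23)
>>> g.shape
(11, 5, 3)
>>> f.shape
(3, 3)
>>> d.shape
(23, 11)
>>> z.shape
(23, 11)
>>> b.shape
(3, 3)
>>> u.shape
(3, 3)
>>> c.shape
(23, 11, 11)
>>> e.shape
(3, 3)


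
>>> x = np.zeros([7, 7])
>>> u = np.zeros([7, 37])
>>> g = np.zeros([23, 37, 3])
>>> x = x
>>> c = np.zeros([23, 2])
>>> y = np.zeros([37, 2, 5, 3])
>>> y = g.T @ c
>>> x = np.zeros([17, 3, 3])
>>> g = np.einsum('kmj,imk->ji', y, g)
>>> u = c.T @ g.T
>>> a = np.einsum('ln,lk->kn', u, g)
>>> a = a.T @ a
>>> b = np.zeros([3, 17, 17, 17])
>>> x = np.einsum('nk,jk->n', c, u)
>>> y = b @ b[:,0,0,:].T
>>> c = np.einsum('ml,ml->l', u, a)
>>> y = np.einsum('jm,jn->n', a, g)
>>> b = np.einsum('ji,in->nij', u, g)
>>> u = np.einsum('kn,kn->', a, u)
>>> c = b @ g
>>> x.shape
(23,)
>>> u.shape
()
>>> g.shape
(2, 23)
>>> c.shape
(23, 2, 23)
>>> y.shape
(23,)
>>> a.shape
(2, 2)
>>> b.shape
(23, 2, 2)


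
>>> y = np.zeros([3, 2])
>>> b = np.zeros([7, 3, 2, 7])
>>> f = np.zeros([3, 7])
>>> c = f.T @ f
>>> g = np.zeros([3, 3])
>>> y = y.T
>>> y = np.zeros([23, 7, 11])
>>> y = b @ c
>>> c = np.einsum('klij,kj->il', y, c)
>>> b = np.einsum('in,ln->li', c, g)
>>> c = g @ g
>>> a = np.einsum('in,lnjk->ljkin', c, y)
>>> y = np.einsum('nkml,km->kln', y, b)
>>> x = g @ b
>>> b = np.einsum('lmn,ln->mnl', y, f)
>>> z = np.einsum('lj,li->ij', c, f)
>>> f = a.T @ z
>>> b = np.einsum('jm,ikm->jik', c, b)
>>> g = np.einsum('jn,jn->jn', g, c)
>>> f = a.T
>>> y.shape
(3, 7, 7)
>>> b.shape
(3, 7, 7)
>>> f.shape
(3, 3, 7, 2, 7)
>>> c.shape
(3, 3)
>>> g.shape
(3, 3)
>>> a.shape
(7, 2, 7, 3, 3)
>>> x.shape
(3, 2)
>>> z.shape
(7, 3)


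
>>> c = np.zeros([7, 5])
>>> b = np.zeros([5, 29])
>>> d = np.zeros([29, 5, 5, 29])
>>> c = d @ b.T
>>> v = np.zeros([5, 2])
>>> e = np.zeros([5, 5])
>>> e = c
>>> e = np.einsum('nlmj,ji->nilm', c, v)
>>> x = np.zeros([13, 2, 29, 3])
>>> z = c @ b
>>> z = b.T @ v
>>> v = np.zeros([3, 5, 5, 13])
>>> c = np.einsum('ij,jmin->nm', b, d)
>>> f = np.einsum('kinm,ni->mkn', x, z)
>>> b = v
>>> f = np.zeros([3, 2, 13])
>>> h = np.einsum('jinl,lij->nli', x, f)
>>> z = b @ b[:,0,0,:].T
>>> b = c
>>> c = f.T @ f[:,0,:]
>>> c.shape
(13, 2, 13)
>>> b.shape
(29, 5)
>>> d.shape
(29, 5, 5, 29)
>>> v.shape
(3, 5, 5, 13)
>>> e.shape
(29, 2, 5, 5)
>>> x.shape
(13, 2, 29, 3)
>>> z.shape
(3, 5, 5, 3)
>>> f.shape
(3, 2, 13)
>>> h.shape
(29, 3, 2)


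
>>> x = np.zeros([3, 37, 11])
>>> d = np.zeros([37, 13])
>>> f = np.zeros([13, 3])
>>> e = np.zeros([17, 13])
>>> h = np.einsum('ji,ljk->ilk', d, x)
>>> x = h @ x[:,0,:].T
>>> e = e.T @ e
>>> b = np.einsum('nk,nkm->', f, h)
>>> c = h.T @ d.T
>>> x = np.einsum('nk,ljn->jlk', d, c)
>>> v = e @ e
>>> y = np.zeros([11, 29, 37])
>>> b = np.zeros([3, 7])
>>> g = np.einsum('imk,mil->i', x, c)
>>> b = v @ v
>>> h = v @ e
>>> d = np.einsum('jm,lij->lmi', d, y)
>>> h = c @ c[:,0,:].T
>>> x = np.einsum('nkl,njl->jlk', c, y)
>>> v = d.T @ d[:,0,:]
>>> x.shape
(29, 37, 3)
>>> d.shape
(11, 13, 29)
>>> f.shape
(13, 3)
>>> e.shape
(13, 13)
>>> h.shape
(11, 3, 11)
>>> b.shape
(13, 13)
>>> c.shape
(11, 3, 37)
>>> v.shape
(29, 13, 29)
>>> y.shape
(11, 29, 37)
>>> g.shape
(3,)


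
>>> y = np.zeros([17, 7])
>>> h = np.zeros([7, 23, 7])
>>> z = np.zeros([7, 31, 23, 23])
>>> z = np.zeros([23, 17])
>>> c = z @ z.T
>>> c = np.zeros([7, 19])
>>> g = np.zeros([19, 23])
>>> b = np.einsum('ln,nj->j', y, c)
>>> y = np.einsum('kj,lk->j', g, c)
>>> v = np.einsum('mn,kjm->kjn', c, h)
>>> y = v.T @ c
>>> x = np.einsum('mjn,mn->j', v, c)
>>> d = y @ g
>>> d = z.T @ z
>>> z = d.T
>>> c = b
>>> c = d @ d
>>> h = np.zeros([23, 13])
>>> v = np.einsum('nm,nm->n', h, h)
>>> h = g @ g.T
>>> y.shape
(19, 23, 19)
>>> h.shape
(19, 19)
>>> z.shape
(17, 17)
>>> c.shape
(17, 17)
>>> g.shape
(19, 23)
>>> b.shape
(19,)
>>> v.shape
(23,)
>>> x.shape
(23,)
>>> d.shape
(17, 17)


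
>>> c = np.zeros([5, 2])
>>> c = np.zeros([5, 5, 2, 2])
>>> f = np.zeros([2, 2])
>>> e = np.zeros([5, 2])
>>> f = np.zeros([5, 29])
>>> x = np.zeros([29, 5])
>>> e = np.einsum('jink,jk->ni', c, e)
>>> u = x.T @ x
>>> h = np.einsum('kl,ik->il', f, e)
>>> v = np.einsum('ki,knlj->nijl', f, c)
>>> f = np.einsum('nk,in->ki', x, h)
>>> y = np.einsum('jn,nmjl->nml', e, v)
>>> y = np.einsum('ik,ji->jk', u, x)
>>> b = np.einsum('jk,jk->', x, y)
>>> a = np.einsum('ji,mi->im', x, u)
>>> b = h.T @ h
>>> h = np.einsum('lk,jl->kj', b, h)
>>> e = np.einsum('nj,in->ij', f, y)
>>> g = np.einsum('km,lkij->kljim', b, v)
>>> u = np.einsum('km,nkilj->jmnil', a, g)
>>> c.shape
(5, 5, 2, 2)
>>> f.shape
(5, 2)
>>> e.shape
(29, 2)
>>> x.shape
(29, 5)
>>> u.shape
(29, 5, 29, 2, 2)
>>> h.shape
(29, 2)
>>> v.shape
(5, 29, 2, 2)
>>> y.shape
(29, 5)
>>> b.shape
(29, 29)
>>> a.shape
(5, 5)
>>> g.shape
(29, 5, 2, 2, 29)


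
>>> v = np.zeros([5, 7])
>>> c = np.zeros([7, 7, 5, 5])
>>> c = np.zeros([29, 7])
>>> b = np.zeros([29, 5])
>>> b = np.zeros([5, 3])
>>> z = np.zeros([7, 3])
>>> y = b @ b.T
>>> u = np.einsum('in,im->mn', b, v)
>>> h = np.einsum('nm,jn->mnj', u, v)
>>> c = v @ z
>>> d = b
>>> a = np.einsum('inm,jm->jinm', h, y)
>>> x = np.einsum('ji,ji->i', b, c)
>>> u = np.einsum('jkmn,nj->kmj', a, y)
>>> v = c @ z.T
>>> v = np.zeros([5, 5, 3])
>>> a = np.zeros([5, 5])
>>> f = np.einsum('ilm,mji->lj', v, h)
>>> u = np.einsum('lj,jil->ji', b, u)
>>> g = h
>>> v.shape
(5, 5, 3)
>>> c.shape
(5, 3)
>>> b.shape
(5, 3)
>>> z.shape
(7, 3)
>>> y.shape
(5, 5)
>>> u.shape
(3, 7)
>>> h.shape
(3, 7, 5)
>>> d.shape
(5, 3)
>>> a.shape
(5, 5)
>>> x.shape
(3,)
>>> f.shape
(5, 7)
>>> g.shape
(3, 7, 5)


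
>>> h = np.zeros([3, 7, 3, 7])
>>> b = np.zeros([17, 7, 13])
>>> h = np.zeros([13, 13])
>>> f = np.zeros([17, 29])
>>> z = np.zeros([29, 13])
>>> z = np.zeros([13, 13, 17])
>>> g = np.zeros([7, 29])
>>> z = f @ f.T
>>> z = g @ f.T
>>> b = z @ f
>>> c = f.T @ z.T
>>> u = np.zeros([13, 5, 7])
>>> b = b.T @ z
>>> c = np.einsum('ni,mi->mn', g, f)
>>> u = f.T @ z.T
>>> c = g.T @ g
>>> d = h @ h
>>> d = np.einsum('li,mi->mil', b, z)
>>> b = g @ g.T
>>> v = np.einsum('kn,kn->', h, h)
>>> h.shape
(13, 13)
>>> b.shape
(7, 7)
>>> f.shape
(17, 29)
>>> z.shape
(7, 17)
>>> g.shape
(7, 29)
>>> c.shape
(29, 29)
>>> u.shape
(29, 7)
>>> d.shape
(7, 17, 29)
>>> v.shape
()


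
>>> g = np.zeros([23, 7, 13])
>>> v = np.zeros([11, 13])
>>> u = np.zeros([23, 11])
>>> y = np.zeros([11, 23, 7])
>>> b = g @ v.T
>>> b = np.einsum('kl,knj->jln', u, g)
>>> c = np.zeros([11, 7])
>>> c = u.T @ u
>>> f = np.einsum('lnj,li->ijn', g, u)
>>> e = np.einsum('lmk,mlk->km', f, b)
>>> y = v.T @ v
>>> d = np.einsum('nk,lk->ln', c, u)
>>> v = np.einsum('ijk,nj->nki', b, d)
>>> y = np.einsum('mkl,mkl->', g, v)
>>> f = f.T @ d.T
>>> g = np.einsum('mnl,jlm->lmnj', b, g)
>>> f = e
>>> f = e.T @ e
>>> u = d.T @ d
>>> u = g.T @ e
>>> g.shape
(7, 13, 11, 23)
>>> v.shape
(23, 7, 13)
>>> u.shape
(23, 11, 13, 13)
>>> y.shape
()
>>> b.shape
(13, 11, 7)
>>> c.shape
(11, 11)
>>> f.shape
(13, 13)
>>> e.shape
(7, 13)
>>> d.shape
(23, 11)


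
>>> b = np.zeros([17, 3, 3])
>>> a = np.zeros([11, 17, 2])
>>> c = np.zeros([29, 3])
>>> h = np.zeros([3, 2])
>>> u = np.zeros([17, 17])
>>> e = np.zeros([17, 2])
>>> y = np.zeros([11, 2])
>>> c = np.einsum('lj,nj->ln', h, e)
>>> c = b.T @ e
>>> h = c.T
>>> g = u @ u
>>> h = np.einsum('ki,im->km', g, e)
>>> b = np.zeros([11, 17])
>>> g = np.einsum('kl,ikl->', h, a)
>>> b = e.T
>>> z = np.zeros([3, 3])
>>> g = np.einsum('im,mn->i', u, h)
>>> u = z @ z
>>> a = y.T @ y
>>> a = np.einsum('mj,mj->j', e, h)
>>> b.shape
(2, 17)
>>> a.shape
(2,)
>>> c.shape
(3, 3, 2)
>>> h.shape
(17, 2)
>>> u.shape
(3, 3)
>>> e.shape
(17, 2)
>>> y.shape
(11, 2)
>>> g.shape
(17,)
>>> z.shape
(3, 3)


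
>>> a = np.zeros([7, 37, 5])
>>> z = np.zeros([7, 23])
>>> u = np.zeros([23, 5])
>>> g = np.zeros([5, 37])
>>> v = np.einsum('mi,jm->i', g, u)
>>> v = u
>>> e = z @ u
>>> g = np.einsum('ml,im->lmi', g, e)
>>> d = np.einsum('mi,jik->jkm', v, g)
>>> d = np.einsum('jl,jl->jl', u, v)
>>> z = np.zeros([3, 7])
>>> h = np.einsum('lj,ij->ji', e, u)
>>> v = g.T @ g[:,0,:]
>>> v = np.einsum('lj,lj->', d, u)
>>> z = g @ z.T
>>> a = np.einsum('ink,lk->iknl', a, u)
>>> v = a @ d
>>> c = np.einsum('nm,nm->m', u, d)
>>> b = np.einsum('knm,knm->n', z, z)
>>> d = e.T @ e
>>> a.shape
(7, 5, 37, 23)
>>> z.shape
(37, 5, 3)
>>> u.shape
(23, 5)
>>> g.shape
(37, 5, 7)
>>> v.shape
(7, 5, 37, 5)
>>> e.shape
(7, 5)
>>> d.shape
(5, 5)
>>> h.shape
(5, 23)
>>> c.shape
(5,)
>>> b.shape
(5,)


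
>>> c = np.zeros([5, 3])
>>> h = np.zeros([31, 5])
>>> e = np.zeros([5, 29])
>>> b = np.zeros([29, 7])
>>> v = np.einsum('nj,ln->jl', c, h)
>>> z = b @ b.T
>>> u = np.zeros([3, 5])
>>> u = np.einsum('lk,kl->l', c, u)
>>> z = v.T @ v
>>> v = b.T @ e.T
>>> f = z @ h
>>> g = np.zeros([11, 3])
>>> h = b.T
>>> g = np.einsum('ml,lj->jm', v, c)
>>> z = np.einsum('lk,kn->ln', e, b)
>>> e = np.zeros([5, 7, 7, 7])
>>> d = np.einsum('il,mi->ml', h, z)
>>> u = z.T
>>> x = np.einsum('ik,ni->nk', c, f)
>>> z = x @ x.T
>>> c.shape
(5, 3)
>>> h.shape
(7, 29)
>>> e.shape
(5, 7, 7, 7)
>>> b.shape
(29, 7)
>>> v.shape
(7, 5)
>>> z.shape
(31, 31)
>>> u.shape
(7, 5)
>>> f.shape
(31, 5)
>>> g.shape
(3, 7)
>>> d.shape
(5, 29)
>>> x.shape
(31, 3)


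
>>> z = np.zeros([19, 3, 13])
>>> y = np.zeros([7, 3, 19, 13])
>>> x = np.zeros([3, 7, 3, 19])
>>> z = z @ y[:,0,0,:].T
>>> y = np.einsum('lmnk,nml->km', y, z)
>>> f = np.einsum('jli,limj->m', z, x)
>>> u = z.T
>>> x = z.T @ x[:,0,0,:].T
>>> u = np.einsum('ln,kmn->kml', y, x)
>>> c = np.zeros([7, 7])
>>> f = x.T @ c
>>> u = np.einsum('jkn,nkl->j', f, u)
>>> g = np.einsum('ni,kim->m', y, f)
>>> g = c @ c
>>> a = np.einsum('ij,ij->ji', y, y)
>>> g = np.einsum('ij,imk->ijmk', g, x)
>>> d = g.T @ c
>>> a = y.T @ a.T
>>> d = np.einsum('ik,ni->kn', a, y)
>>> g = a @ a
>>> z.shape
(19, 3, 7)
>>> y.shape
(13, 3)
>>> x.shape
(7, 3, 3)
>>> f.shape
(3, 3, 7)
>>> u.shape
(3,)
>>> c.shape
(7, 7)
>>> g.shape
(3, 3)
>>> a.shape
(3, 3)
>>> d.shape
(3, 13)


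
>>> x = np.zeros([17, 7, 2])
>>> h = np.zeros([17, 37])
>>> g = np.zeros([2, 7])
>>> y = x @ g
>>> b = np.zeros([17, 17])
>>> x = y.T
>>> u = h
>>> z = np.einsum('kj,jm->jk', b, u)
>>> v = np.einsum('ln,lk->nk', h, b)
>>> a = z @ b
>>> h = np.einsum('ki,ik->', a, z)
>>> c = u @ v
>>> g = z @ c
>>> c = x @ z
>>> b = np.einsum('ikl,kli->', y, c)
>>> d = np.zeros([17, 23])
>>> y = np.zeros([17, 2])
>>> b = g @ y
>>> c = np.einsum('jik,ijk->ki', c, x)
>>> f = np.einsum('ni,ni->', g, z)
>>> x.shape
(7, 7, 17)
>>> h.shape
()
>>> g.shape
(17, 17)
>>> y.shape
(17, 2)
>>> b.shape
(17, 2)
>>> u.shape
(17, 37)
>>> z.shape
(17, 17)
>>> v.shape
(37, 17)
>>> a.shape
(17, 17)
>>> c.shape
(17, 7)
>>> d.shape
(17, 23)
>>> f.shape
()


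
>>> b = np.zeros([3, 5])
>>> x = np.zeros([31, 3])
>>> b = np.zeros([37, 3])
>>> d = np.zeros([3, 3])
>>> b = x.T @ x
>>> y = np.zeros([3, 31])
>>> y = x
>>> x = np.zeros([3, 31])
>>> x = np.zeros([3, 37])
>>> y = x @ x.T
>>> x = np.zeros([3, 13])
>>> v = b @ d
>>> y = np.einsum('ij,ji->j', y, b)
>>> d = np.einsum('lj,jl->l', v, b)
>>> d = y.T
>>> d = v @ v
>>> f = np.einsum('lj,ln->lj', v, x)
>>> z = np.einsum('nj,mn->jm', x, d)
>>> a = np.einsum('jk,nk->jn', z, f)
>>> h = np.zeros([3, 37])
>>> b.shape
(3, 3)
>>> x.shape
(3, 13)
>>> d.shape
(3, 3)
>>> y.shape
(3,)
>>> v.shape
(3, 3)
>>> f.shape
(3, 3)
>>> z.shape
(13, 3)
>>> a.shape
(13, 3)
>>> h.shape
(3, 37)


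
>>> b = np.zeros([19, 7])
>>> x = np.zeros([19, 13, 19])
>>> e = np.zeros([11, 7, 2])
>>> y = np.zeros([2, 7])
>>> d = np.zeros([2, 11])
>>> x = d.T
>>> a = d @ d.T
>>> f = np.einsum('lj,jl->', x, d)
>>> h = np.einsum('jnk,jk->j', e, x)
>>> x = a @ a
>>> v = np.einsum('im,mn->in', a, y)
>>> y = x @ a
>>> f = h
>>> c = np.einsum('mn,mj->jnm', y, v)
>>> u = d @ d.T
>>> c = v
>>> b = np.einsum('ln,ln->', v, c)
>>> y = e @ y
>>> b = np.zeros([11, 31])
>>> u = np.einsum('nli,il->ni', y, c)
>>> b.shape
(11, 31)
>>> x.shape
(2, 2)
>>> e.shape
(11, 7, 2)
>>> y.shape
(11, 7, 2)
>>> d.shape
(2, 11)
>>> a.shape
(2, 2)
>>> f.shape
(11,)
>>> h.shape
(11,)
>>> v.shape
(2, 7)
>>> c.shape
(2, 7)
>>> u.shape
(11, 2)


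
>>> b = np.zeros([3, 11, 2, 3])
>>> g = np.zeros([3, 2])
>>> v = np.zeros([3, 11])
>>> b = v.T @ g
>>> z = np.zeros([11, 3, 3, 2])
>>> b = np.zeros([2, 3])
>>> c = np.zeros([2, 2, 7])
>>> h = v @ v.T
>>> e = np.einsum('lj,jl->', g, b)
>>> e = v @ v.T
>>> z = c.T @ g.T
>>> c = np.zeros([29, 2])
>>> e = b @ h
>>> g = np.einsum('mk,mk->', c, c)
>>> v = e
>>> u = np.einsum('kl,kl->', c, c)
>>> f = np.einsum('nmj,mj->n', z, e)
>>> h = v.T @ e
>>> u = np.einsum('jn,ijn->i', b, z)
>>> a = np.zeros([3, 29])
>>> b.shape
(2, 3)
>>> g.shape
()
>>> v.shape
(2, 3)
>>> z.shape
(7, 2, 3)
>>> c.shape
(29, 2)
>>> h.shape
(3, 3)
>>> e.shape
(2, 3)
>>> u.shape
(7,)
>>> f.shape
(7,)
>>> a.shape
(3, 29)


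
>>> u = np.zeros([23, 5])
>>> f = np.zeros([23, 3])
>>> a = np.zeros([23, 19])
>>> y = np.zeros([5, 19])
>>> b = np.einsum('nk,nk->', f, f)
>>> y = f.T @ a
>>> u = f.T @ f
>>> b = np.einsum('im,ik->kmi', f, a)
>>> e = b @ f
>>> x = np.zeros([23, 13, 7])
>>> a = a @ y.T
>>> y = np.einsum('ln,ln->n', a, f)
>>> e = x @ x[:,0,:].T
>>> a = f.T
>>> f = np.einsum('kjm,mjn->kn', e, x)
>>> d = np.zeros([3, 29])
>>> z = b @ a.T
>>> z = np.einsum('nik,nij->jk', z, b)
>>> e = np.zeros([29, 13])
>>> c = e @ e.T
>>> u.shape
(3, 3)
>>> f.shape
(23, 7)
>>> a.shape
(3, 23)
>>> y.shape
(3,)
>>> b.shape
(19, 3, 23)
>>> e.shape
(29, 13)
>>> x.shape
(23, 13, 7)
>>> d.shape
(3, 29)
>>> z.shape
(23, 3)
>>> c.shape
(29, 29)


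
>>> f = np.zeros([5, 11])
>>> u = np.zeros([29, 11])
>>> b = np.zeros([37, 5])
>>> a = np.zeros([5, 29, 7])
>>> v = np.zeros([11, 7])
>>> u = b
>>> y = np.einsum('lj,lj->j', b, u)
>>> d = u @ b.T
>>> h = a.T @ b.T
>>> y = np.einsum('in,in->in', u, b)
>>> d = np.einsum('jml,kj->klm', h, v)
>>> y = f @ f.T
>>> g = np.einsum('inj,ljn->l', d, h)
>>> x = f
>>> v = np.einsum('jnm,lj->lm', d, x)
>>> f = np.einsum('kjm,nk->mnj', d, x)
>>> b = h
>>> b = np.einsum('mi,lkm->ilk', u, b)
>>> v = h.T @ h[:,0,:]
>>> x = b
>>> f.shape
(29, 5, 37)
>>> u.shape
(37, 5)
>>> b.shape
(5, 7, 29)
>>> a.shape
(5, 29, 7)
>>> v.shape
(37, 29, 37)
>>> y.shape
(5, 5)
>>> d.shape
(11, 37, 29)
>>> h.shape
(7, 29, 37)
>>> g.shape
(7,)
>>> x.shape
(5, 7, 29)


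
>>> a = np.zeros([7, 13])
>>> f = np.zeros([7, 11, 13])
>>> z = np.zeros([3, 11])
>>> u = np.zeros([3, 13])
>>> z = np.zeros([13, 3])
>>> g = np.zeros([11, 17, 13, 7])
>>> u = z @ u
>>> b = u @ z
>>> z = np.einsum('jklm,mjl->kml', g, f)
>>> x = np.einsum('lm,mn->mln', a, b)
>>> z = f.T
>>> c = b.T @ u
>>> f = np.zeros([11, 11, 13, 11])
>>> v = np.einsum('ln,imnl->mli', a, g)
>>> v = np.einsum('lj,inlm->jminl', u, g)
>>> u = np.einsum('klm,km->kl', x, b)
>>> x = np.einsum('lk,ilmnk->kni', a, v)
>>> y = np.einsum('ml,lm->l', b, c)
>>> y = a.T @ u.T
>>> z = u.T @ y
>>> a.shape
(7, 13)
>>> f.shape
(11, 11, 13, 11)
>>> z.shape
(7, 13)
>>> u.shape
(13, 7)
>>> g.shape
(11, 17, 13, 7)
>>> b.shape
(13, 3)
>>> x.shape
(13, 17, 13)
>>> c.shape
(3, 13)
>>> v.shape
(13, 7, 11, 17, 13)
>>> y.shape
(13, 13)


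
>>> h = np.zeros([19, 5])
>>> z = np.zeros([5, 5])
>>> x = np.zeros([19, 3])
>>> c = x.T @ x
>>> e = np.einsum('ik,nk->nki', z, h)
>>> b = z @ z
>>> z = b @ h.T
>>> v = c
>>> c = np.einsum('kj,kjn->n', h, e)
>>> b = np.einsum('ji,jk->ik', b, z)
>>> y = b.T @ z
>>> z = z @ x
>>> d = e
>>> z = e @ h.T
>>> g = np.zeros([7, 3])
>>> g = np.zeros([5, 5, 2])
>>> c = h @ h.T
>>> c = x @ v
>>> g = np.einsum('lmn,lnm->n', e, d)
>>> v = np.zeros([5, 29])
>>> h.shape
(19, 5)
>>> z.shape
(19, 5, 19)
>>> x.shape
(19, 3)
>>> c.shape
(19, 3)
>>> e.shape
(19, 5, 5)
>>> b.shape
(5, 19)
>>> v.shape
(5, 29)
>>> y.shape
(19, 19)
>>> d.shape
(19, 5, 5)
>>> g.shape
(5,)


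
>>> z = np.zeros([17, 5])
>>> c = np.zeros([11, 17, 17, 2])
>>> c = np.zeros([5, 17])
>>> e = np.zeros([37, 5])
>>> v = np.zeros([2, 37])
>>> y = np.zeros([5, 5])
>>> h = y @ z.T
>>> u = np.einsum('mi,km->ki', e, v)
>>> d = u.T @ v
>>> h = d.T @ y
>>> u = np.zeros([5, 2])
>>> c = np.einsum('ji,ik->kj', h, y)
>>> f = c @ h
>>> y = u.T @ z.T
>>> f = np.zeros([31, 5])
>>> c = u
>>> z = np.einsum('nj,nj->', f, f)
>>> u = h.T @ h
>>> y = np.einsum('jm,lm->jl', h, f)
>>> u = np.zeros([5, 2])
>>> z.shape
()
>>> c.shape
(5, 2)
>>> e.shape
(37, 5)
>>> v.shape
(2, 37)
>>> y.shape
(37, 31)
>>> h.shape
(37, 5)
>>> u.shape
(5, 2)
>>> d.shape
(5, 37)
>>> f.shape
(31, 5)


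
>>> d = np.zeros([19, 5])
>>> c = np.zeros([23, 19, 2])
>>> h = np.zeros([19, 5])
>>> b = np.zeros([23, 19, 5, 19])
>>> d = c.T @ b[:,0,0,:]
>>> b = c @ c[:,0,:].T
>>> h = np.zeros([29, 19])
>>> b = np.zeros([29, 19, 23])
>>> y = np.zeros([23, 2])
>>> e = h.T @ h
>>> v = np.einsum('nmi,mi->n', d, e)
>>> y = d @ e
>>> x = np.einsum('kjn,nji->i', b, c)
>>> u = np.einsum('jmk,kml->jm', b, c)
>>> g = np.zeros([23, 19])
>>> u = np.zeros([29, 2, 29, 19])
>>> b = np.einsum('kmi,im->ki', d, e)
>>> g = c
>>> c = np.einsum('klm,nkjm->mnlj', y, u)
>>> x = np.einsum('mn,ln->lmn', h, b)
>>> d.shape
(2, 19, 19)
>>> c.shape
(19, 29, 19, 29)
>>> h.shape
(29, 19)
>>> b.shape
(2, 19)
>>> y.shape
(2, 19, 19)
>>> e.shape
(19, 19)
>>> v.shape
(2,)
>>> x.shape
(2, 29, 19)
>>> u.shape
(29, 2, 29, 19)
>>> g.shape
(23, 19, 2)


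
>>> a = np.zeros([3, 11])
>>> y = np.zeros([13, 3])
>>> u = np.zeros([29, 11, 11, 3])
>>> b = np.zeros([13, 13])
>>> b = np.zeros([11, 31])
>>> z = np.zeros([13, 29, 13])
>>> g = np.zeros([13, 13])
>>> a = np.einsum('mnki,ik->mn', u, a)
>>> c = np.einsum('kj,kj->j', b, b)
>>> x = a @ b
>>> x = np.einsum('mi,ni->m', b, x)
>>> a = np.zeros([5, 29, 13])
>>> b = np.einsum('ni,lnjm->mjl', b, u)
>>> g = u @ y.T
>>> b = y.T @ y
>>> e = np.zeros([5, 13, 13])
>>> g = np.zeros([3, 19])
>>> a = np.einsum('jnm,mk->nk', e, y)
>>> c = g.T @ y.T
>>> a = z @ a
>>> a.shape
(13, 29, 3)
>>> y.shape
(13, 3)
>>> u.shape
(29, 11, 11, 3)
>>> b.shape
(3, 3)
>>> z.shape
(13, 29, 13)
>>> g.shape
(3, 19)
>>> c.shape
(19, 13)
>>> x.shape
(11,)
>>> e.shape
(5, 13, 13)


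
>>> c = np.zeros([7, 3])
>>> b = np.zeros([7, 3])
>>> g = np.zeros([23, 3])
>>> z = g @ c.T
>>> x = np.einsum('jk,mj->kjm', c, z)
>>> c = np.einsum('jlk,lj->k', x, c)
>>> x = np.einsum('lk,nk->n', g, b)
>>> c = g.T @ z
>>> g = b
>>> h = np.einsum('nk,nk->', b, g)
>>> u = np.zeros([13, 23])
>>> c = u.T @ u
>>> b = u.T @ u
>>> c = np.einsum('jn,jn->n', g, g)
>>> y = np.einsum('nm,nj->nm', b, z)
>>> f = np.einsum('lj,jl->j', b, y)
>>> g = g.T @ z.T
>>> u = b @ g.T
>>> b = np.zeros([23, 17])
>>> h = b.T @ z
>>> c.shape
(3,)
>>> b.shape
(23, 17)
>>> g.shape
(3, 23)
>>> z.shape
(23, 7)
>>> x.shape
(7,)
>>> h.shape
(17, 7)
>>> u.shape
(23, 3)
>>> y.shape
(23, 23)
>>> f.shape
(23,)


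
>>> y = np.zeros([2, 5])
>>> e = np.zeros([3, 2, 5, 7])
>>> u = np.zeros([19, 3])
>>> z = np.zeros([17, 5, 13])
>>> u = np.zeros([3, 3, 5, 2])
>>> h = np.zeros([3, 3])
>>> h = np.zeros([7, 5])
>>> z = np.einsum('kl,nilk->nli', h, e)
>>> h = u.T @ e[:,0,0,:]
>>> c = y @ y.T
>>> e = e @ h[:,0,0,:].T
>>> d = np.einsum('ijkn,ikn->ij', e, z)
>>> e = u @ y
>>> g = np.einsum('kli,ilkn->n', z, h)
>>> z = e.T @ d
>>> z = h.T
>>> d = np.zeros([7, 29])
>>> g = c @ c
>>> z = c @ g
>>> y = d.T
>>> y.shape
(29, 7)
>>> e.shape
(3, 3, 5, 5)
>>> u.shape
(3, 3, 5, 2)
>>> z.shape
(2, 2)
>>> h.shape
(2, 5, 3, 7)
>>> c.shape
(2, 2)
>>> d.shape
(7, 29)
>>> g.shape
(2, 2)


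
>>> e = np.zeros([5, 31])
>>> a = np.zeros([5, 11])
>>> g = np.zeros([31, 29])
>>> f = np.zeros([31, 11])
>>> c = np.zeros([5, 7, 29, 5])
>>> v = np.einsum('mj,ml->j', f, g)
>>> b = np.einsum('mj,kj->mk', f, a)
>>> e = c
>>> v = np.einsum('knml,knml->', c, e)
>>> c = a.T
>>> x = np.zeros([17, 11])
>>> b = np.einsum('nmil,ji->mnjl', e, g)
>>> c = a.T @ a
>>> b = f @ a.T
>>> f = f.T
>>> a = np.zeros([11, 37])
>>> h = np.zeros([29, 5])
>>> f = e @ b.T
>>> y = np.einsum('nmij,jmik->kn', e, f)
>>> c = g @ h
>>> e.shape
(5, 7, 29, 5)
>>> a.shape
(11, 37)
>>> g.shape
(31, 29)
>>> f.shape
(5, 7, 29, 31)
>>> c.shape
(31, 5)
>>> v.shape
()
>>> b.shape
(31, 5)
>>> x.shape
(17, 11)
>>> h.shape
(29, 5)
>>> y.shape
(31, 5)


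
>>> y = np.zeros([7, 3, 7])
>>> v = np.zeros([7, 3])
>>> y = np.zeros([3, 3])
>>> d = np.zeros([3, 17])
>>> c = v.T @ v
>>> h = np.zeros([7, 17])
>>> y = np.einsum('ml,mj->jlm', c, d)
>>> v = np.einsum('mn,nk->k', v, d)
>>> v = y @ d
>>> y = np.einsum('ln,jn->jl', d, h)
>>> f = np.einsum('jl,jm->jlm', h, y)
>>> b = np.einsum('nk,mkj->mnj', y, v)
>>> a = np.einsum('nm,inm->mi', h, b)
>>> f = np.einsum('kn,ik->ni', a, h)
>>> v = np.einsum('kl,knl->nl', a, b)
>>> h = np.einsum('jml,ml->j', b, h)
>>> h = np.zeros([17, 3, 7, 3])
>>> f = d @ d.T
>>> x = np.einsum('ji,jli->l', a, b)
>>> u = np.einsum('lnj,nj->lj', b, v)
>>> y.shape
(7, 3)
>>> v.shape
(7, 17)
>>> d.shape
(3, 17)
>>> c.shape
(3, 3)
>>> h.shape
(17, 3, 7, 3)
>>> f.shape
(3, 3)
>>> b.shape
(17, 7, 17)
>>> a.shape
(17, 17)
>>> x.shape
(7,)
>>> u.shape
(17, 17)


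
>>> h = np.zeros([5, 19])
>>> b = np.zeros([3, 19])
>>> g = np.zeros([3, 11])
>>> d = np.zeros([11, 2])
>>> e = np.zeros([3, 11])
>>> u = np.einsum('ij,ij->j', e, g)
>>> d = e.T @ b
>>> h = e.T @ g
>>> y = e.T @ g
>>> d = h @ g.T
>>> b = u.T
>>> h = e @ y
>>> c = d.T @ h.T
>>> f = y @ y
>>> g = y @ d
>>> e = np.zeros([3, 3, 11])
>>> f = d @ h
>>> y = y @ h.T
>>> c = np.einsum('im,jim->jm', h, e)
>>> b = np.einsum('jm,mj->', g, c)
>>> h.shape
(3, 11)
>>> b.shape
()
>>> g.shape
(11, 3)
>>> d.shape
(11, 3)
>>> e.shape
(3, 3, 11)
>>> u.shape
(11,)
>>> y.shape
(11, 3)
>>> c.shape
(3, 11)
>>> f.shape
(11, 11)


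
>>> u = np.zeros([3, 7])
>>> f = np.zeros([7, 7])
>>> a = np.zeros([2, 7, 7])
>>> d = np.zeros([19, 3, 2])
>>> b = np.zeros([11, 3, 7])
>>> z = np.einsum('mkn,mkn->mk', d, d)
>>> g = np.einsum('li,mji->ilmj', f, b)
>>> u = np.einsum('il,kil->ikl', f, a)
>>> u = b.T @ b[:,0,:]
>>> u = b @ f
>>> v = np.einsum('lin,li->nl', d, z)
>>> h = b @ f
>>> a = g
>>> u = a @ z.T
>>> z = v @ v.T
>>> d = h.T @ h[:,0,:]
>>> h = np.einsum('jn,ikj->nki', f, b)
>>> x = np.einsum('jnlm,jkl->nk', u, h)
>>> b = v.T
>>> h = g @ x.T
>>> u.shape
(7, 7, 11, 19)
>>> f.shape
(7, 7)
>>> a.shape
(7, 7, 11, 3)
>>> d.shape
(7, 3, 7)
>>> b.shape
(19, 2)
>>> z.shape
(2, 2)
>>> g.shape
(7, 7, 11, 3)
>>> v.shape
(2, 19)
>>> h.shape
(7, 7, 11, 7)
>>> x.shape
(7, 3)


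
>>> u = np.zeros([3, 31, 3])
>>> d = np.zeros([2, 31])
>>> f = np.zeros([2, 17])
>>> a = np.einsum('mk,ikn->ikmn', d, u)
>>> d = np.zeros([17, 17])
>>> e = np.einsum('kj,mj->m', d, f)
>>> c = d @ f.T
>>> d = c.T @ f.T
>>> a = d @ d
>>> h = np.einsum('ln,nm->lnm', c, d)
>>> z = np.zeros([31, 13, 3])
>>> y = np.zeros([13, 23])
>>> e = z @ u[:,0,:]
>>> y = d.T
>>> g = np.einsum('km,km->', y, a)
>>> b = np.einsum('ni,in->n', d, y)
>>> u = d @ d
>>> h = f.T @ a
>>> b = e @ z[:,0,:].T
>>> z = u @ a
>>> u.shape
(2, 2)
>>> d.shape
(2, 2)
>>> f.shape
(2, 17)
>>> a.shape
(2, 2)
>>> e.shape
(31, 13, 3)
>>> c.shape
(17, 2)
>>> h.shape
(17, 2)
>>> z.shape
(2, 2)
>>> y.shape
(2, 2)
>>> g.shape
()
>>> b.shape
(31, 13, 31)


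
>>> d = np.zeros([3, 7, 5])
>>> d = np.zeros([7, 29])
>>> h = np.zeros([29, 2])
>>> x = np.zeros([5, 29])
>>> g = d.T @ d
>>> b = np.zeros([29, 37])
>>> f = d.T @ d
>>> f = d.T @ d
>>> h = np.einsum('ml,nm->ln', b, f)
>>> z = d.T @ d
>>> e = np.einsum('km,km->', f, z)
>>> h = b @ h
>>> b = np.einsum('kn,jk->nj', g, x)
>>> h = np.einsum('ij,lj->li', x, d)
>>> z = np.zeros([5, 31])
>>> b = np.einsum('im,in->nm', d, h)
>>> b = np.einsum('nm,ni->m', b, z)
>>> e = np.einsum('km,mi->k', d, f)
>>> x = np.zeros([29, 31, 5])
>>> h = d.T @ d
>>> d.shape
(7, 29)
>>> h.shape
(29, 29)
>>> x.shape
(29, 31, 5)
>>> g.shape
(29, 29)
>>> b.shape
(29,)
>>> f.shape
(29, 29)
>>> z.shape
(5, 31)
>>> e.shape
(7,)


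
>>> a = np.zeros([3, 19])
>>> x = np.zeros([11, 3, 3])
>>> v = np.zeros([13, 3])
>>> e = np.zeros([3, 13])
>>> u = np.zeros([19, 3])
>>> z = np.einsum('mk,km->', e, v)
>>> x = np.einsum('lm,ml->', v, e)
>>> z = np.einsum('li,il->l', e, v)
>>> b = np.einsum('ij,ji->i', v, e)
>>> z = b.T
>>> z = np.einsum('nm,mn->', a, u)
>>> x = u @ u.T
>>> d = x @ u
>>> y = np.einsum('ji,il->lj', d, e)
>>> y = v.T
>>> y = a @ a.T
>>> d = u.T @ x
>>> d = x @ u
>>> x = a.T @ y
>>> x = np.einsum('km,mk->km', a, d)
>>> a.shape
(3, 19)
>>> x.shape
(3, 19)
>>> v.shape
(13, 3)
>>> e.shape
(3, 13)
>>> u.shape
(19, 3)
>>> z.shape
()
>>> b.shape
(13,)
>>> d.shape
(19, 3)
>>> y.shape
(3, 3)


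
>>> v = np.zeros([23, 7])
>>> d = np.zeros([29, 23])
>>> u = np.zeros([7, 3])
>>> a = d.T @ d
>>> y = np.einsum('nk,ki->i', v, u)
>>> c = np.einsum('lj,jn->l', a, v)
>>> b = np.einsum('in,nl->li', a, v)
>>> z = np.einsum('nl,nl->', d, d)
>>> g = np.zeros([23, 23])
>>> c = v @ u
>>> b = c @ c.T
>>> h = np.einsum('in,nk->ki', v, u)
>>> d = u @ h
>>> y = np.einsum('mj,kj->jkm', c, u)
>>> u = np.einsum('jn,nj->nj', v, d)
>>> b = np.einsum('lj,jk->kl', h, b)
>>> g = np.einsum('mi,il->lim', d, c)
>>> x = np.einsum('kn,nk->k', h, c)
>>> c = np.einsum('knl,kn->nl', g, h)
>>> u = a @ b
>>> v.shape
(23, 7)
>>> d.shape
(7, 23)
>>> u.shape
(23, 3)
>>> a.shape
(23, 23)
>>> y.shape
(3, 7, 23)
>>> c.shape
(23, 7)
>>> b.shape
(23, 3)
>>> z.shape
()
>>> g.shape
(3, 23, 7)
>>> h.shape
(3, 23)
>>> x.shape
(3,)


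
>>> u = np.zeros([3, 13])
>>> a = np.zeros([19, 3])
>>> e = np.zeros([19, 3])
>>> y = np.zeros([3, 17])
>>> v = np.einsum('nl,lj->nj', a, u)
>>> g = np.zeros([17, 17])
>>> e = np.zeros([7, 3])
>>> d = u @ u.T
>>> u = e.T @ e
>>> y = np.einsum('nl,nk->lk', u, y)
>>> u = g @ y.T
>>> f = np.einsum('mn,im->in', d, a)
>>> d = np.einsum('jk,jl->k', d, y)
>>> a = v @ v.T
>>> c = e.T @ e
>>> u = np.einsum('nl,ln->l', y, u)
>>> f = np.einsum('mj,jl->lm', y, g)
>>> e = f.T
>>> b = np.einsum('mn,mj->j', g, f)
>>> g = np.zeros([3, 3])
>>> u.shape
(17,)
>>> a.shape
(19, 19)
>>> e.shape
(3, 17)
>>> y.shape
(3, 17)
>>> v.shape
(19, 13)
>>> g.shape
(3, 3)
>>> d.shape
(3,)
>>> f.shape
(17, 3)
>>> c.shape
(3, 3)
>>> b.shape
(3,)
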